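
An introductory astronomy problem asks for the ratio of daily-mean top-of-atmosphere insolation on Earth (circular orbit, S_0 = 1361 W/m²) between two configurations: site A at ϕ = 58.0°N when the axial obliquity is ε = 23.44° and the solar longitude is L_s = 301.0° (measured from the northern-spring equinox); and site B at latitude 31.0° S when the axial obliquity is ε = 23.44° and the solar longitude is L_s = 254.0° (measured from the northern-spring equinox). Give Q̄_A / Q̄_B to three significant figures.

Q̄_A / Q̄_B ≈ 0.116

— Configuration A (ϕ=+58.0°):
Solar declination: sin δ = sin ε · sin L_s = sin 23.44° × sin 301.0° = -0.34097, so δ = -19.936°.
cos h₀ = −tan(+58.0°) tan(-19.936°) = 0.5805, h₀ = 0.9515 rad.
Bracket: h₀ sin ϕ sin δ + cos ϕ cos δ sin h₀ = 0.9515×0.84805×-0.34097 + 0.52992×0.94007×0.81429 = -0.275135 + 0.405648 = 0.130513.
Q̄ = (S_0/π) × [bracket] = (1361/π) × 0.130513 = 56.541 W/m².
— Configuration B (ϕ=-31.0°):
Solar declination: sin δ = sin ε · sin L_s = sin 23.44° × sin 254.0° = -0.38238, so δ = -22.481°.
cos h₀ = −tan(-31.0°) tan(-22.481°) = -0.2487, h₀ = 1.8221 rad.
Bracket: h₀ sin ϕ sin δ + cos ϕ cos δ sin h₀ = 1.8221×-0.51504×-0.38238 + 0.85717×0.92401×0.96859 = 0.358846 + 0.767156 = 1.126002.
Q̄ = (S_0/π) × [bracket] = (1361/π) × 1.126002 = 487.81 W/m².
Ratio Q̄_A / Q̄_B = 56.541 / 487.81 = 0.1159.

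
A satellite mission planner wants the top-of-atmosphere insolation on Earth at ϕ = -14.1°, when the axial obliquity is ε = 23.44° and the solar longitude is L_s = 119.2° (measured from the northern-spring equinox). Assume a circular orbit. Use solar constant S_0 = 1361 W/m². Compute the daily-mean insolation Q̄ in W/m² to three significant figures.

Solar declination: sin δ = sin ε · sin L_s = sin 23.44° × sin 119.2° = 0.34724, so δ = +20.318°.
cos h₀ = −tan(-14.1°) tan(+20.318°) = 0.0930, h₀ = 1.4777 rad.
Bracket: h₀ sin ϕ sin δ + cos ϕ cos δ sin h₀ = 1.4777×-0.24362×0.34724 + 0.96987×0.93778×0.99567 = -0.125005 + 0.905586 = 0.780581.
Q̄ = (S_0/π) × [bracket] = (1361/π) × 0.780581 = 338.2 W/m².

Q̄ ≈ 338 W/m²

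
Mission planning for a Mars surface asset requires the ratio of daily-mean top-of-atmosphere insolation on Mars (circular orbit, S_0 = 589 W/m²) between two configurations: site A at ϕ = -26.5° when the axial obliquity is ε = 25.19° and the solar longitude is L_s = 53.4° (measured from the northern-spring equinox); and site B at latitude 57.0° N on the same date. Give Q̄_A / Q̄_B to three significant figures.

— Configuration A (ϕ=-26.5°):
Solar declination: sin δ = sin ε · sin L_s = sin 25.19° × sin 53.4° = 0.34170, so δ = +19.980°.
cos h₀ = −tan(-26.5°) tan(+19.980°) = 0.1813, h₀ = 1.3885 rad.
Bracket: h₀ sin ϕ sin δ + cos ϕ cos δ sin h₀ = 1.3885×-0.44620×0.34170 + 0.89493×0.93981×0.98343 = -0.211700 + 0.827128 = 0.615428.
Q̄ = (S_0/π) × [bracket] = (589/π) × 0.615428 = 115.38 W/m².
— Configuration B (ϕ=+57.0°):
cos h₀ = −tan(+57.0°) tan(+19.980°) = -0.5599, h₀ = 2.1650 rad.
Bracket: h₀ sin ϕ sin δ + cos ϕ cos δ sin h₀ = 2.1650×0.83867×0.34170 + 0.54464×0.93981×0.82858 = 0.620432 + 0.424115 = 1.044547.
Q̄ = (S_0/π) × [bracket] = (589/π) × 1.044547 = 195.84 W/m².
Ratio Q̄_A / Q̄_B = 115.38 / 195.84 = 0.5892.

Q̄_A / Q̄_B ≈ 0.589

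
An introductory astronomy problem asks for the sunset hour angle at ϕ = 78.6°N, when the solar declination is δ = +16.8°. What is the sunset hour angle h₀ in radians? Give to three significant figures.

Sunrise equation: cos h₀ = −tan ϕ · tan δ = -1.4973 ≤ −1, so the Sun never sets (polar day) and h₀ = π.

h₀ = 3.14 rad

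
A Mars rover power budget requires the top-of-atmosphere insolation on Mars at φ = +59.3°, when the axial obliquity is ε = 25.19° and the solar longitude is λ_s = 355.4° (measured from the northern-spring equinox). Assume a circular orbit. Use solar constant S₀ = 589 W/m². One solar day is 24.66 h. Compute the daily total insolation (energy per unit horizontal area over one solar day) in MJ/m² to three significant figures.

Solar declination: sin δ = sin ε · sin λ_s = sin 25.19° × sin 355.4° = -0.03413, so δ = -1.956°.
cos H₀ = −tan(+59.3°) tan(-1.956°) = 0.0575, H₀ = 1.5132 rad.
Bracket: H₀ sin φ sin δ + cos φ cos δ sin H₀ = 1.5132×0.85985×-0.03413 + 0.51054×0.99942×0.99834 = -0.044407 + 0.509397 = 0.464990.
Q̄ = (S₀/π) × [bracket] = (589/π) × 0.464990 = 87.178 W/m².
Daily total = Q̄ × 24.66 h × 3600 s/h = 87.178 × 24.66 × 3600 / 10⁶ = 7.739 MJ/m².

7.74 MJ/m²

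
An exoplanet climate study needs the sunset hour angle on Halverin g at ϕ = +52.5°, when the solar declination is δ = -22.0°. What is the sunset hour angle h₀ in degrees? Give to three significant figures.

cos h₀ = −tan ϕ · tan δ = −tan(+52.5°) × tan(-22.000°) = 0.5265, so h₀ = 1.0163 rad = 58.23°.

h₀ = 58.2°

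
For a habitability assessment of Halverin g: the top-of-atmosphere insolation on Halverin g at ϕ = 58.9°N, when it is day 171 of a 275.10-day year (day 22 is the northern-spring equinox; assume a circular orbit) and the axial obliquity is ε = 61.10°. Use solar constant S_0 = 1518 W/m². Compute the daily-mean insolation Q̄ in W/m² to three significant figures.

Solar longitude: L_s = 360° × (171 − 22)/275.10 = 194.984°.
sin δ = sin 61.10° × sin 194.984° = -0.22635, so δ = -13.082°.
cos h₀ = −tan(+58.9°) tan(-13.082°) = 0.3852, h₀ = 1.1754 rad.
Bracket: h₀ sin ϕ sin δ + cos ϕ cos δ sin h₀ = 1.1754×0.85627×-0.22635 + 0.51653×0.97405×0.92283 = -0.227812 + 0.464300 = 0.236488.
Q̄ = (S_0/π) × [bracket] = (1518/π) × 0.236488 = 114.3 W/m².

Q̄ ≈ 114 W/m²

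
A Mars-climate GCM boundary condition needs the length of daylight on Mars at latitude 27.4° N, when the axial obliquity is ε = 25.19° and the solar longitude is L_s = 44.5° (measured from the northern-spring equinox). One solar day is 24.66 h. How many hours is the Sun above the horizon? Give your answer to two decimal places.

Solar declination: sin δ = sin ε · sin L_s = sin 25.19° × sin 44.5° = 0.29832, so δ = +17.357°.
cos h₀ = −tan ϕ · tan δ = −tan(+27.4°) × tan(+17.357°) = -0.1620, so h₀ = 1.7335 rad = 99.32°.
Daylight = 2h₀/(2π) × 24.66 h = (1.7335/π) × 24.66 = 13.61 h.

13.61 h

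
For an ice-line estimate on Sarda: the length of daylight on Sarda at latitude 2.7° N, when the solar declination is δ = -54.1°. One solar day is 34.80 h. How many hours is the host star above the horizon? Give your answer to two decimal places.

16.68 h

cos H₀ = −tan φ · tan δ = −tan(+2.7°) × tan(-54.100°) = 0.0651, so H₀ = 1.5056 rad = 86.26°.
Daylight = 2H₀/(2π) × 34.80 h = (1.5056/π) × 34.80 = 16.68 h.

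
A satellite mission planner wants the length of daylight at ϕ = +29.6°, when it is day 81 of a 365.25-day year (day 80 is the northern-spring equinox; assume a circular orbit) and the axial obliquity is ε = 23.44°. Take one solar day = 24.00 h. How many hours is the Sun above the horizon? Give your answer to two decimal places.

12.03 h

Solar longitude: L_s = 360° × (81 − 80)/365.25 = 0.986°.
sin δ = sin 23.44° × sin 0.986° = 0.00684, so δ = +0.392°.
cos h₀ = −tan ϕ · tan δ = −tan(+29.6°) × tan(+0.392°) = -0.0039, so h₀ = 1.5747 rad = 90.22°.
Daylight = 2h₀/(2π) × 24.00 h = (1.5747/π) × 24.00 = 12.03 h.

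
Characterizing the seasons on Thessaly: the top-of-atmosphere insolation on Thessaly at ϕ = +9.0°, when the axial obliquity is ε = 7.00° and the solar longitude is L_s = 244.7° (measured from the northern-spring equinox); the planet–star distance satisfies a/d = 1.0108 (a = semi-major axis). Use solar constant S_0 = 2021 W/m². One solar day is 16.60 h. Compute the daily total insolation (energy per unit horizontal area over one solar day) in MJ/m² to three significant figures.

Solar declination: sin δ = sin ε · sin L_s = sin 7.00° × sin 244.7° = -0.11018, so δ = -6.326°.
cos h₀ = −tan(+9.0°) tan(-6.326°) = 0.0176, h₀ = 1.5532 rad.
Bracket: h₀ sin ϕ sin δ + cos ϕ cos δ sin h₀ = 1.5532×0.15643×-0.11018 + 0.98769×0.99391×0.99985 = -0.026770 + 0.981528 = 0.954758.
Inverse-square distance factor (a/d)² = 1.0108² = 1.021717.
Q̄ = (S_0/π) × 1.021717 × [bracket] = (2021/π) × 1.021717 × 0.954758 = 627.54 W/m².
Daily total = Q̄ × 16.60 h × 3600 s/h = 627.54 × 16.60 × 3600 / 10⁶ = 37.50 MJ/m².

37.5 MJ/m²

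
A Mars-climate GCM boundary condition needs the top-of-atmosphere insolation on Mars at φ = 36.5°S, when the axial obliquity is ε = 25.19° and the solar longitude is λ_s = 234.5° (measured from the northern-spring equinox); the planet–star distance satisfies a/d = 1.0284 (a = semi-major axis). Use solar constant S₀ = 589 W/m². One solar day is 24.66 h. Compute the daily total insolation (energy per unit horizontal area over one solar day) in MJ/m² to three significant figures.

Solar declination: sin δ = sin ε · sin λ_s = sin 25.19° × sin 234.5° = -0.34650, so δ = -20.274°.
cos H₀ = −tan(-36.5°) tan(-20.274°) = -0.2733, H₀ = 1.8477 rad.
Bracket: H₀ sin φ sin δ + cos φ cos δ sin H₀ = 1.8477×-0.59482×-0.34650 + 0.80386×0.93805×0.96192 = 0.380820 + 0.725346 = 1.106166.
Inverse-square distance factor (a/d)² = 1.0284² = 1.057607.
Q̄ = (S₀/π) × 1.057607 × [bracket] = (589/π) × 1.057607 × 1.106166 = 219.34 W/m².
Daily total = Q̄ × 24.66 h × 3600 s/h = 219.34 × 24.66 × 3600 / 10⁶ = 19.47 MJ/m².

19.5 MJ/m²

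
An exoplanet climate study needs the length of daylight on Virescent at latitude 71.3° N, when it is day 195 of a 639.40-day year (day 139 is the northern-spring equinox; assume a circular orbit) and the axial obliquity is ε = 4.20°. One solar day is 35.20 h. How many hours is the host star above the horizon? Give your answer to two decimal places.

Solar longitude: L_s = 360° × (195 − 139)/639.40 = 31.530°.
sin δ = sin 4.20° × sin 31.530° = 0.03830, so δ = +2.195°.
cos h₀ = −tan ϕ · tan δ = −tan(+71.3°) × tan(+2.195°) = -0.1132, so h₀ = 1.6843 rad = 96.50°.
Daylight = 2h₀/(2π) × 35.20 h = (1.6843/π) × 35.20 = 18.87 h.

18.87 h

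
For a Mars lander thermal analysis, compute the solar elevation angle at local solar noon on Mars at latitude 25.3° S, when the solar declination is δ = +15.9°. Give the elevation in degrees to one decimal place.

48.8°

At local noon the hour angle is zero, so the zenith angle equals |ϕ − δ| = |-25.3° − (+15.900°)| = 41.200°.
Elevation = 90° − 41.200° = 48.8°.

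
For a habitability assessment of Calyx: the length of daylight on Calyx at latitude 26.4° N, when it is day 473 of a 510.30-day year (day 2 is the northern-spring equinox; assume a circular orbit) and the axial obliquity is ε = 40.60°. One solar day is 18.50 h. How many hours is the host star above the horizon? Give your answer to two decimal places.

8.32 h

Solar longitude: λ_s = 360° × (473 − 2)/510.30 = 332.275°.
sin δ = sin 40.60° × sin 332.275° = -0.30276, so δ = -17.623°.
cos H₀ = −tan φ · tan δ = −tan(+26.4°) × tan(-17.623°) = 0.1577, so H₀ = 1.4124 rad = 80.93°.
Daylight = 2H₀/(2π) × 18.50 h = (1.4124/π) × 18.50 = 8.32 h.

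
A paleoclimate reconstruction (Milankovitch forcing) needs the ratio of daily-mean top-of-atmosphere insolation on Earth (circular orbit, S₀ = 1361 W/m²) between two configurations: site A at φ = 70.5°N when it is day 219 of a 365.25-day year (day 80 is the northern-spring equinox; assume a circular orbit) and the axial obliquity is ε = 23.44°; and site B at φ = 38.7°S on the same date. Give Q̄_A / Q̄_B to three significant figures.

— Configuration A (φ=+70.5°):
Solar longitude: λ_s = 360° × (219 − 80)/365.25 = 137.002°.
sin δ = sin 23.44° × sin 137.002° = 0.27128, so δ = +15.740°.
cos H₀ = −tan(+70.5°) tan(+15.740°) = -0.7959, H₀ = 2.4913 rad.
Bracket: H₀ sin φ sin δ + cos φ cos δ sin H₀ = 2.4913×0.94264×0.27128 + 0.33381×0.96250×0.60540 = 0.637074 + 0.194510 = 0.831584.
Q̄ = (S₀/π) × [bracket] = (1361/π) × 0.831584 = 360.26 W/m².
— Configuration B (φ=-38.7°):
cos H₀ = −tan(-38.7°) tan(+15.740°) = 0.2258, H₀ = 1.3430 rad.
Bracket: H₀ sin φ sin δ + cos φ cos δ sin H₀ = 1.3430×-0.62524×0.27128 + 0.78043×0.96250×0.97417 = -0.227793 + 0.731761 = 0.503968.
Q̄ = (S₀/π) × [bracket] = (1361/π) × 0.503968 = 218.33 W/m².
Ratio Q̄_A / Q̄_B = 360.26 / 218.33 = 1.650.

Q̄_A / Q̄_B ≈ 1.65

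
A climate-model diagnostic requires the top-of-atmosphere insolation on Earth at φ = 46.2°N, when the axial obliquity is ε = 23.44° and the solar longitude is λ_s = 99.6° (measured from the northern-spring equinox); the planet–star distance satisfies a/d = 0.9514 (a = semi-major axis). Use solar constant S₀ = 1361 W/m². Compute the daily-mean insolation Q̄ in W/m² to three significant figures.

Q̄ ≈ 449 W/m²

Solar declination: sin δ = sin ε · sin λ_s = sin 23.44° × sin 99.6° = 0.39222, so δ = +23.093°.
cos H₀ = −tan(+46.2°) tan(+23.093°) = -0.4446, H₀ = 2.0316 rad.
Bracket: H₀ sin φ sin δ + cos φ cos δ sin H₀ = 2.0316×0.72176×0.39222 + 0.69214×0.91987×0.89572 = 0.575123 + 0.570286 = 1.145409.
Inverse-square distance factor (a/d)² = 0.9514² = 0.905162.
Q̄ = (S₀/π) × 0.905162 × [bracket] = (1361/π) × 0.905162 × 1.145409 = 449.2 W/m².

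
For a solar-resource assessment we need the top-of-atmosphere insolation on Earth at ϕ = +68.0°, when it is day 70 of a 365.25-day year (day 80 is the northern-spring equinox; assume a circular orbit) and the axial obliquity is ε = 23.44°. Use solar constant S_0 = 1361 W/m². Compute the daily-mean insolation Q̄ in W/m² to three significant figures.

Q̄ ≈ 121 W/m²

Solar longitude: L_s = 360° × (70 − 80)/365.25 = -9.856°, i.e. -9.856° + 360° = 350.144°.
sin δ = sin 23.44° × sin 350.144° = -0.06809, so δ = -3.904°.
cos h₀ = −tan(+68.0°) tan(-3.904°) = 0.1689, h₀ = 1.4011 rad.
Bracket: h₀ sin ϕ sin δ + cos ϕ cos δ sin h₀ = 1.4011×0.92718×-0.06809 + 0.37461×0.99768×0.98563 = -0.088454 + 0.368370 = 0.279916.
Q̄ = (S_0/π) × [bracket] = (1361/π) × 0.279916 = 121.3 W/m².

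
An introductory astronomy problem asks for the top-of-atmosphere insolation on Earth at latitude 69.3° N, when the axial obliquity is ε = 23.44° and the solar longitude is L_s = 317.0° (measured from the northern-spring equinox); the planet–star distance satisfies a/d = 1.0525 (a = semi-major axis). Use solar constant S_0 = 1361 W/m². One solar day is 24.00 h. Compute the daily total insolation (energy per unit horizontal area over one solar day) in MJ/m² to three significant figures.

Solar declination: sin δ = sin ε · sin L_s = sin 23.44° × sin 317.0° = -0.27129, so δ = -15.741°.
cos h₀ = −tan(+69.3°) tan(-15.741°) = 0.7459, h₀ = 0.7289 rad.
Bracket: h₀ sin ϕ sin δ + cos ϕ cos δ sin h₀ = 0.7289×0.93544×-0.27129 + 0.35347×0.96250×0.66603 = -0.184977 + 0.226593 = 0.041616.
Inverse-square distance factor (a/d)² = 1.0525² = 1.107756.
Q̄ = (S_0/π) × 1.107756 × [bracket] = (1361/π) × 1.107756 × 0.041616 = 19.972 W/m².
Daily total = Q̄ × 24.00 h × 3600 s/h = 19.972 × 24.00 × 3600 / 10⁶ = 1.726 MJ/m².

1.73 MJ/m²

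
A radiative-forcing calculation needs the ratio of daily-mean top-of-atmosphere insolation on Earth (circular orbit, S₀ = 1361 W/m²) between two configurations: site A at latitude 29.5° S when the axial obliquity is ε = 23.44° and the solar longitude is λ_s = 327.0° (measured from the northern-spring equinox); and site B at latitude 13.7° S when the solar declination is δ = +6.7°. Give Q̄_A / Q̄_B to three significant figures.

— Configuration A (φ=-29.5°):
Solar declination: sin δ = sin ε · sin λ_s = sin 23.44° × sin 327.0° = -0.21665, so δ = -12.512°.
cos H₀ = −tan(-29.5°) tan(-12.512°) = -0.1256, H₀ = 1.6967 rad.
Bracket: H₀ sin φ sin δ + cos φ cos δ sin H₀ = 1.6967×-0.49242×-0.21665 + 0.87036×0.97625×0.99209 = 0.181009 + 0.842968 = 1.023977.
Q̄ = (S₀/π) × [bracket] = (1361/π) × 1.023977 = 443.61 W/m².
— Configuration B (φ=-13.7°):
cos H₀ = −tan(-13.7°) tan(+6.700°) = 0.0286, H₀ = 1.5422 rad.
Bracket: H₀ sin φ sin δ + cos φ cos δ sin H₀ = 1.5422×-0.23684×0.11667 + 0.97155×0.99317×0.99959 = -0.042614 + 0.964519 = 0.921905.
Q̄ = (S₀/π) × [bracket] = (1361/π) × 0.921905 = 399.39 W/m².
Ratio Q̄_A / Q̄_B = 443.61 / 399.39 = 1.111.

Q̄_A / Q̄_B ≈ 1.11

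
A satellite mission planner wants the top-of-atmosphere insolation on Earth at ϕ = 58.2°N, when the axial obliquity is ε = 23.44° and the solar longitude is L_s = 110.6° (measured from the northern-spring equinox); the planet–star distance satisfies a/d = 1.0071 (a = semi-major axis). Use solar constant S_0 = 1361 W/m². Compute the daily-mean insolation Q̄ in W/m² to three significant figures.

Q̄ ≈ 480 W/m²

Solar declination: sin δ = sin ε · sin L_s = sin 23.44° × sin 110.6° = 0.37235, so δ = +21.861°.
cos h₀ = −tan(+58.2°) tan(+21.861°) = -0.6471, h₀ = 2.2745 rad.
Bracket: h₀ sin ϕ sin δ + cos ϕ cos δ sin h₀ = 2.2745×0.84989×0.37235 + 0.52696×0.92809×0.76243 = 0.719780 + 0.372879 = 1.092659.
Inverse-square distance factor (a/d)² = 1.0071² = 1.014250.
Q̄ = (S_0/π) × 1.014250 × [bracket] = (1361/π) × 1.014250 × 1.092659 = 480.1 W/m².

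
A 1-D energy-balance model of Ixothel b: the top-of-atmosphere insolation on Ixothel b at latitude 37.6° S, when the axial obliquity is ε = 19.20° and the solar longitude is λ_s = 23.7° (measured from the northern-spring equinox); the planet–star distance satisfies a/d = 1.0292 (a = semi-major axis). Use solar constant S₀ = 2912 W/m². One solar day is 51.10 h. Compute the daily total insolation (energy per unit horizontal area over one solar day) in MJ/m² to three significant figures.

Solar declination: sin δ = sin ε · sin λ_s = sin 19.20° × sin 23.7° = 0.13219, so δ = +7.596°.
cos H₀ = −tan(-37.6°) tan(+7.596°) = 0.1027, H₀ = 1.4679 rad.
Bracket: H₀ sin φ sin δ + cos φ cos δ sin H₀ = 1.4679×-0.61015×0.13219 + 0.79229×0.99122×0.99471 = -0.118395 + 0.781179 = 0.662784.
Inverse-square distance factor (a/d)² = 1.0292² = 1.059253.
Q̄ = (S₀/π) × 1.059253 × [bracket] = (2912/π) × 1.059253 × 0.662784 = 650.75 W/m².
Daily total = Q̄ × 51.10 h × 3600 s/h = 650.75 × 51.10 × 3600 / 10⁶ = 119.7 MJ/m².

120 MJ/m²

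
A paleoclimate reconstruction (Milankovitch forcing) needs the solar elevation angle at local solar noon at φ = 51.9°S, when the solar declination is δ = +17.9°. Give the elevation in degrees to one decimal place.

20.2°

At local noon the hour angle is zero, so the zenith angle equals |φ − δ| = |-51.9° − (+17.900°)| = 69.800°.
Elevation = 90° − 69.800° = 20.2°.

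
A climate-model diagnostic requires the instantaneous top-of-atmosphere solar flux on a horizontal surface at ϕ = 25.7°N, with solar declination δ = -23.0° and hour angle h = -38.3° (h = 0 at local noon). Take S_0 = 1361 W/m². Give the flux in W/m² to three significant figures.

cos θ_z = sin ϕ sin δ + cos ϕ cos δ cos h = -0.169444 + 0.650929 = 0.481485.
Flux = S_0 · cos θ_z = 1361 × 0.481485 = 655.3 W/m².

655 W/m²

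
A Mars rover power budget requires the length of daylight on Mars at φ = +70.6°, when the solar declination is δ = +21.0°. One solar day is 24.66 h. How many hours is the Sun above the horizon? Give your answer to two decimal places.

24.66 h

Sunrise equation: cos H₀ = −tan φ · tan δ = -1.0900 ≤ −1, so the Sun never sets (polar day) and H₀ = π.
Daylight = 2H₀/(2π) × 24.66 h = (3.1416/π) × 24.66 = 24.66 h.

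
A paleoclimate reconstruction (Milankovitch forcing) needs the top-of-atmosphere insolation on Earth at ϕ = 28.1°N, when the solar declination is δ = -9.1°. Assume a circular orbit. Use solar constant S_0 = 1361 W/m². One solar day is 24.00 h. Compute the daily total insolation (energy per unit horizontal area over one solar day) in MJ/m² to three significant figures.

cos h₀ = −tan(+28.1°) tan(-9.100°) = 0.0855, h₀ = 1.4852 rad.
Bracket: h₀ sin ϕ sin δ + cos ϕ cos δ sin h₀ = 1.4852×0.47101×-0.15816 + 0.88213×0.98741×0.99634 = -0.110640 + 0.867836 = 0.757196.
Q̄ = (S_0/π) × [bracket] = (1361/π) × 0.757196 = 328.03 W/m².
Daily total = Q̄ × 24.00 h × 3600 s/h = 328.03 × 24.00 × 3600 / 10⁶ = 28.34 MJ/m².

28.3 MJ/m²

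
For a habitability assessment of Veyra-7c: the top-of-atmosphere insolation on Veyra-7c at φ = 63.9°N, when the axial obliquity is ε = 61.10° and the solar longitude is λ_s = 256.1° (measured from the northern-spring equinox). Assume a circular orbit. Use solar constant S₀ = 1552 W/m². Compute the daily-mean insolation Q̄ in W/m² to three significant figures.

Q̄ ≈ 0.00 W/m²

Solar declination: sin δ = sin ε · sin λ_s = sin 61.10° × sin 256.1° = -0.84983, so δ = -58.193°.
cos H₀ = −tan(+63.9°) tan(-58.193°) = 3.2913 ≥ 1 ⇒ polar night, H₀ = 0 and Q̄ = 0.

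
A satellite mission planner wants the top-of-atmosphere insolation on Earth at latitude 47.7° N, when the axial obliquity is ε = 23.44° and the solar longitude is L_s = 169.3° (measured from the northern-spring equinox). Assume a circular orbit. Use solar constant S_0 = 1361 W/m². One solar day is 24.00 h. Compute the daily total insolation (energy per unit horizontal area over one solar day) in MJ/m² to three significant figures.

28.4 MJ/m²

Solar declination: sin δ = sin ε · sin L_s = sin 23.44° × sin 169.3° = 0.07386, so δ = +4.235°.
cos h₀ = −tan(+47.7°) tan(+4.235°) = -0.0814, h₀ = 1.6523 rad.
Bracket: h₀ sin ϕ sin δ + cos ϕ cos δ sin h₀ = 1.6523×0.73963×0.07386 + 0.67301×0.99727×0.99668 = 0.090264 + 0.668944 = 0.759208.
Q̄ = (S_0/π) × [bracket] = (1361/π) × 0.759208 = 328.90 W/m².
Daily total = Q̄ × 24.00 h × 3600 s/h = 328.90 × 24.00 × 3600 / 10⁶ = 28.42 MJ/m².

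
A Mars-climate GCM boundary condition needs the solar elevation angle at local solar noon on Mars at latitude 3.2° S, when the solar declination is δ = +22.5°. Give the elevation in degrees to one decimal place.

64.3°

At local noon the hour angle is zero, so the zenith angle equals |φ − δ| = |-3.2° − (+22.500°)| = 25.700°.
Elevation = 90° − 25.700° = 64.3°.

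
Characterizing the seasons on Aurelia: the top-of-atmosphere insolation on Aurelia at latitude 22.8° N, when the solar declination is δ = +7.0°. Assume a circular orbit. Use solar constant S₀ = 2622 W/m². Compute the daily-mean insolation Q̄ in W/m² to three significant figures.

cos H₀ = −tan(+22.8°) tan(+7.000°) = -0.0516, H₀ = 1.6224 rad.
Bracket: H₀ sin φ sin δ + cos φ cos δ sin H₀ = 1.6224×0.38752×0.12187 + 0.92186×0.99255×0.99867 = 0.076621 + 0.913775 = 0.990396.
Q̄ = (S₀/π) × [bracket] = (2622/π) × 0.990396 = 826.6 W/m².

Q̄ ≈ 827 W/m²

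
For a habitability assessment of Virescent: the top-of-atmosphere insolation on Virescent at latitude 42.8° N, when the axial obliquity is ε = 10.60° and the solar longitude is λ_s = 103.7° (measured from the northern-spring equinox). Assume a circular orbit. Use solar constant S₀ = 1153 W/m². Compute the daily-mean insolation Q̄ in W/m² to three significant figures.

Q̄ ≈ 339 W/m²

Solar declination: sin δ = sin ε · sin λ_s = sin 10.60° × sin 103.7° = 0.17872, so δ = +10.295°.
cos H₀ = −tan(+42.8°) tan(+10.295°) = -0.1682, H₀ = 1.7398 rad.
Bracket: H₀ sin φ sin δ + cos φ cos δ sin H₀ = 1.7398×0.67944×0.17872 + 0.73373×0.98390×0.98575 = 0.211263 + 0.711630 = 0.922893.
Q̄ = (S₀/π) × [bracket] = (1153/π) × 0.922893 = 338.7 W/m².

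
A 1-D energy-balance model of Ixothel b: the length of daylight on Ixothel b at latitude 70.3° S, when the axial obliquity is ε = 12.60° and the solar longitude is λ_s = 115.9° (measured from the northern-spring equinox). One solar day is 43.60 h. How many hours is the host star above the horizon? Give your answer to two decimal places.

13.57 h

Solar declination: sin δ = sin ε · sin λ_s = sin 12.60° × sin 115.9° = 0.19623, so δ = +11.317°.
cos H₀ = −tan φ · tan δ = −tan(-70.3°) × tan(+11.317°) = 0.5589, so H₀ = 0.9777 rad = 56.02°.
Daylight = 2H₀/(2π) × 43.60 h = (0.9777/π) × 43.60 = 13.57 h.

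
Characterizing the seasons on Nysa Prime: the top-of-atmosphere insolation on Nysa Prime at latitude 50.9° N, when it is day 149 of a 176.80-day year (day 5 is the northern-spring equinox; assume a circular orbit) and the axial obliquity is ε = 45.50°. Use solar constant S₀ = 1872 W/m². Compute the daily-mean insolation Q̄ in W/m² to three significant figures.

Solar longitude: λ_s = 360° × (149 − 5)/176.80 = 293.213°.
sin δ = sin 45.50° × sin 293.213° = -0.65551, so δ = -40.958°.
cos H₀ = −tan(+50.9°) tan(-40.958°) = 1.0681 ≥ 1 ⇒ polar night, H₀ = 0 and Q̄ = 0.

Q̄ ≈ 0.00 W/m²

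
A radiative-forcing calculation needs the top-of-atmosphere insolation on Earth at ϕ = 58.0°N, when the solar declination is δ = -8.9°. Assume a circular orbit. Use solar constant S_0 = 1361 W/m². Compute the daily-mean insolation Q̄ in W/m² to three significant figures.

cos h₀ = −tan(+58.0°) tan(-8.900°) = 0.2506, h₀ = 1.3175 rad.
Bracket: h₀ sin ϕ sin δ + cos ϕ cos δ sin h₀ = 1.3175×0.84805×-0.15471 + 0.52992×0.98796×0.96809 = -0.172858 + 0.506834 = 0.333976.
Q̄ = (S_0/π) × [bracket] = (1361/π) × 0.333976 = 144.7 W/m².

Q̄ ≈ 145 W/m²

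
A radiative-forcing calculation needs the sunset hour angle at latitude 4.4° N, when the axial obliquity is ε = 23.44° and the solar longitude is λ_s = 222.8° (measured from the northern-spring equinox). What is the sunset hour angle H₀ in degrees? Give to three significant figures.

Solar declination: sin δ = sin ε · sin λ_s = sin 23.44° × sin 222.8° = -0.27027, so δ = -15.681°.
cos H₀ = −tan φ · tan δ = −tan(+4.4°) × tan(-15.681°) = 0.0216, so H₀ = 1.5492 rad = 88.76°.

H₀ = 88.8°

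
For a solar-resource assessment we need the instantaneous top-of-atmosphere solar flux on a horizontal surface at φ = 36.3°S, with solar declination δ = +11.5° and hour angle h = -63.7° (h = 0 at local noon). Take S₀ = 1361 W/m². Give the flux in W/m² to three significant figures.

cos θ_z = sin φ sin δ + cos φ cos δ cos h = -0.118028 + 0.349915 = 0.231887.
Flux = S₀ · cos θ_z = 1361 × 0.231887 = 315.6 W/m².

316 W/m²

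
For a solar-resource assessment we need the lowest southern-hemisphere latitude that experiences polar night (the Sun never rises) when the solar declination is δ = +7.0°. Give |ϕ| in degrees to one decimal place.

|ϕ| = 83.0°

Polar night requires cos h₀ = −tan ϕ tan δ ≥ 1, i.e. tan ϕ tan δ ≤ −1.
The boundary is |tan ϕ| · |tan δ| = 1, so |ϕ| = 90° − |δ| = 90° − 7.0° = 83.0° in the southern hemisphere.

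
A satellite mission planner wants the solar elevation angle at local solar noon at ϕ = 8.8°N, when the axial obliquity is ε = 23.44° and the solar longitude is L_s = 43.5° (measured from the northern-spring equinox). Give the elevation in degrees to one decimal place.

Solar declination: sin δ = sin ε · sin L_s = sin 23.44° × sin 43.5° = 0.27382, so δ = +15.892°.
At local noon the hour angle is zero, so the zenith angle equals |ϕ − δ| = |+8.8° − (+15.892°)| = 7.092°.
Elevation = 90° − 7.092° = 82.9°.

82.9°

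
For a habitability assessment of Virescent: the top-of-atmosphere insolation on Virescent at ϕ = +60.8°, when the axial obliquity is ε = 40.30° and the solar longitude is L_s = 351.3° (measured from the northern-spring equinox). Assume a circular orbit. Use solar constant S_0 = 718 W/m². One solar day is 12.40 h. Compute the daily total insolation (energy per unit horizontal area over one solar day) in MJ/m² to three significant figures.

Solar declination: sin δ = sin ε · sin L_s = sin 40.30° × sin 351.3° = -0.09783, so δ = -5.614°.
cos h₀ = −tan(+60.8°) tan(-5.614°) = 0.1759, h₀ = 1.3940 rad.
Bracket: h₀ sin ϕ sin δ + cos ϕ cos δ sin h₀ = 1.3940×0.87292×-0.09783 + 0.48786×0.99520×0.98441 = -0.119044 + 0.477949 = 0.358905.
Q̄ = (S_0/π) × [bracket] = (718/π) × 0.358905 = 82.026 W/m².
Daily total = Q̄ × 12.40 h × 3600 s/h = 82.026 × 12.40 × 3600 / 10⁶ = 3.662 MJ/m².

3.66 MJ/m²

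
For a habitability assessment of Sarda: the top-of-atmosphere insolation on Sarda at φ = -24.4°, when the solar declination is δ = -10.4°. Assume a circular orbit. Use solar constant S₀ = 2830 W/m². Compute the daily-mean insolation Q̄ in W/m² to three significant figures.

cos H₀ = −tan(-24.4°) tan(-10.400°) = -0.0833, H₀ = 1.6541 rad.
Bracket: H₀ sin φ sin δ + cos φ cos δ sin H₀ = 1.6541×-0.41310×-0.18052 + 0.91068×0.98357×0.99653 = 0.123351 + 0.892609 = 1.015960.
Q̄ = (S₀/π) × [bracket] = (2830/π) × 1.015960 = 915.2 W/m².

Q̄ ≈ 915 W/m²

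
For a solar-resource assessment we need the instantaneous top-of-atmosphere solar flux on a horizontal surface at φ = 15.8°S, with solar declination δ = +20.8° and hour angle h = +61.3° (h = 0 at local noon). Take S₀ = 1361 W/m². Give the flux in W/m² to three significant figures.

456 W/m²

cos θ_z = sin φ sin δ + cos φ cos δ cos h = -0.096689 + 0.431964 = 0.335275.
Flux = S₀ · cos θ_z = 1361 × 0.335275 = 456.3 W/m².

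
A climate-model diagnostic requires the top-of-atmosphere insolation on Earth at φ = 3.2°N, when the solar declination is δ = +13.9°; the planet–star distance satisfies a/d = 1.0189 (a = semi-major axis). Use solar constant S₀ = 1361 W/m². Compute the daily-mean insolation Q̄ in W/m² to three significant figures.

cos H₀ = −tan(+3.2°) tan(+13.900°) = -0.0138, H₀ = 1.5846 rad.
Bracket: H₀ sin φ sin δ + cos φ cos δ sin H₀ = 1.5846×0.05582×0.24023 + 0.99844×0.97072×0.99990 = 0.021249 + 0.969109 = 0.990358.
Inverse-square distance factor (a/d)² = 1.0189² = 1.038157.
Q̄ = (S₀/π) × 1.038157 × [bracket] = (1361/π) × 1.038157 × 0.990358 = 445.4 W/m².

Q̄ ≈ 445 W/m²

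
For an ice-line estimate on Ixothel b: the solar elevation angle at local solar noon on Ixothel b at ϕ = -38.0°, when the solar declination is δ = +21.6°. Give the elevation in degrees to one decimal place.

30.4°

At local noon the hour angle is zero, so the zenith angle equals |ϕ − δ| = |-38.0° − (+21.600°)| = 59.600°.
Elevation = 90° − 59.600° = 30.4°.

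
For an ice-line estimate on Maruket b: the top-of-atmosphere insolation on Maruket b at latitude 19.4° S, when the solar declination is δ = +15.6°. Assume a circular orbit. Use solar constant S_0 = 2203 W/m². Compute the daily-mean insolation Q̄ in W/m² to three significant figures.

Q̄ ≈ 542 W/m²

cos h₀ = −tan(-19.4°) tan(+15.600°) = 0.0983, h₀ = 1.4723 rad.
Bracket: h₀ sin ϕ sin δ + cos ϕ cos δ sin h₀ = 1.4723×-0.33216×0.26892 + 0.94322×0.96316×0.99515 = -0.131512 + 0.904066 = 0.772554.
Q̄ = (S_0/π) × [bracket] = (2203/π) × 0.772554 = 541.7 W/m².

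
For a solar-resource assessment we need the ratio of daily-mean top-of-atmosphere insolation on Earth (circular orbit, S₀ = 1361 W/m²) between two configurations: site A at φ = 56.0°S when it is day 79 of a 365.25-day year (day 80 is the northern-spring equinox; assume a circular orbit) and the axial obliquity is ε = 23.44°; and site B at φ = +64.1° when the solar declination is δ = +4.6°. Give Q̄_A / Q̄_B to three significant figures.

— Configuration A (φ=-56.0°):
Solar longitude: λ_s = 360° × (79 − 80)/365.25 = -0.986°, i.e. -0.986° + 360° = 359.014°.
sin δ = sin 23.44° × sin 359.014° = -0.00684, so δ = -0.392°.
cos H₀ = −tan(-56.0°) tan(-0.392°) = -0.0101, H₀ = 1.5809 rad.
Bracket: H₀ sin φ sin δ + cos φ cos δ sin H₀ = 1.5809×-0.82904×-0.00684 + 0.55919×0.99998×0.99995 = 0.008965 + 0.559151 = 0.568116.
Q̄ = (S₀/π) × [bracket] = (1361/π) × 0.568116 = 246.12 W/m².
— Configuration B (φ=+64.1°):
cos H₀ = −tan(+64.1°) tan(+4.600°) = -0.1657, H₀ = 1.7373 rad.
Bracket: H₀ sin φ sin δ + cos φ cos δ sin H₀ = 1.7373×0.89956×0.08020 + 0.43680×0.99678×0.98618 = 0.125337 + 0.429376 = 0.554713.
Q̄ = (S₀/π) × [bracket] = (1361/π) × 0.554713 = 240.31 W/m².
Ratio Q̄_A / Q̄_B = 246.12 / 240.31 = 1.024.

Q̄_A / Q̄_B ≈ 1.02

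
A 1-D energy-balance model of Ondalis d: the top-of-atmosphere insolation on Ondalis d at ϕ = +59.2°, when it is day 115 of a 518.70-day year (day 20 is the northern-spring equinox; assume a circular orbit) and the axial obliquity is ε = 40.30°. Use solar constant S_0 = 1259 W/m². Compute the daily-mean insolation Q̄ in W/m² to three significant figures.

Q̄ ≈ 639 W/m²

Solar longitude: L_s = 360° × (115 − 20)/518.70 = 65.934°.
sin δ = sin 40.30° × sin 65.934° = 0.59057, so δ = +36.197°.
cos h₀ = −tan(+59.2°) tan(+36.197°) = -1.2276 ≤ −1 ⇒ polar day, h₀ = π.
Bracket: h₀ sin ϕ sin δ + cos ϕ cos δ sin h₀ = 3.1416×0.85896×0.59057 + 0.51204×0.80699×0.00000 = 1.593658 + 0.000000 = 1.593658.
Q̄ = (S_0/π) × [bracket] = (1259/π) × 1.593658 = 638.7 W/m².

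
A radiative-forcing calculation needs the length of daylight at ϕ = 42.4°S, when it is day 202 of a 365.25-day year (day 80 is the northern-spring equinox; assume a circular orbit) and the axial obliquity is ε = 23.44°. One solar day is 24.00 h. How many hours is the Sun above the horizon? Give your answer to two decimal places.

Solar longitude: L_s = 360° × (202 − 80)/365.25 = 120.246°.
sin δ = sin 23.44° × sin 120.246° = 0.34364, so δ = +20.099°.
cos h₀ = −tan ϕ · tan δ = −tan(-42.4°) × tan(+20.099°) = 0.3341, so h₀ = 1.2301 rad = 70.48°.
Daylight = 2h₀/(2π) × 24.00 h = (1.2301/π) × 24.00 = 9.40 h.

9.40 h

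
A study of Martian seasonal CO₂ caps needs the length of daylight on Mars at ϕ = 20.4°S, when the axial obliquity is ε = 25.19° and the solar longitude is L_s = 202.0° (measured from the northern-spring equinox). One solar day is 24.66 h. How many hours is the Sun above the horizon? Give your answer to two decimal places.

12.80 h

Solar declination: sin δ = sin ε · sin L_s = sin 25.19° × sin 202.0° = -0.15944, so δ = -9.174°.
cos h₀ = −tan ϕ · tan δ = −tan(-20.4°) × tan(-9.174°) = -0.0601, so h₀ = 1.6309 rad = 93.44°.
Daylight = 2h₀/(2π) × 24.66 h = (1.6309/π) × 24.66 = 12.80 h.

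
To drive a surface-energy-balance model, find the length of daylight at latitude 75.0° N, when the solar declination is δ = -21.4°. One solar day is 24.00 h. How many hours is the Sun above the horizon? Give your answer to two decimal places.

0.00 h

cos h₀ = −tan ϕ · tan δ = 1.4626 ≥ 1, so the Sun never rises (polar night) and h₀ = 0.
Daylight = 2h₀/(2π) × 24.00 h = (0.0000/π) × 24.00 = 0.00 h.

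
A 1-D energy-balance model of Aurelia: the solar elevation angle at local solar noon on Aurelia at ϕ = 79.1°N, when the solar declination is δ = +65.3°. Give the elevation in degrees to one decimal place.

76.2°

At local noon the hour angle is zero, so the zenith angle equals |ϕ − δ| = |+79.1° − (+65.300°)| = 13.800°.
Elevation = 90° − 13.800° = 76.2°.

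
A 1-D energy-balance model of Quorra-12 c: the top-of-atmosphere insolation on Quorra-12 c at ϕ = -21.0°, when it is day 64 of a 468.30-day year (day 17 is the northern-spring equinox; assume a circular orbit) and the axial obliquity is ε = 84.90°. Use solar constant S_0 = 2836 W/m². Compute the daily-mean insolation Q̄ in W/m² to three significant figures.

Q̄ ≈ 410 W/m²

Solar longitude: L_s = 360° × (64 − 17)/468.30 = 36.131°.
sin δ = sin 84.90° × sin 36.131° = 0.58729, so δ = +35.965°.
cos h₀ = −tan(-21.0°) tan(+35.965°) = 0.2785, h₀ = 1.2885 rad.
Bracket: h₀ sin ϕ sin δ + cos ϕ cos δ sin h₀ = 1.2885×-0.35837×0.58729 + 0.93358×0.80937×0.96043 = -0.271187 + 0.725712 = 0.454525.
Q̄ = (S_0/π) × [bracket] = (2836/π) × 0.454525 = 410.3 W/m².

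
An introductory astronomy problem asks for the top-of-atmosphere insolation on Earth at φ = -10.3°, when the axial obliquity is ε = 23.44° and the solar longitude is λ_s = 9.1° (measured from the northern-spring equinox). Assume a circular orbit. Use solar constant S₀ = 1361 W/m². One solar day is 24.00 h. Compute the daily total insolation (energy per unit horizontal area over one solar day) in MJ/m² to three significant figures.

36.1 MJ/m²

Solar declination: sin δ = sin ε · sin λ_s = sin 23.44° × sin 9.1° = 0.06291, so δ = +3.607°.
cos H₀ = −tan(-10.3°) tan(+3.607°) = 0.0115, H₀ = 1.5593 rad.
Bracket: H₀ sin φ sin δ + cos φ cos δ sin H₀ = 1.5593×-0.17880×0.06291 + 0.98389×0.99802×0.99993 = -0.017539 + 0.981873 = 0.964334.
Q̄ = (S₀/π) × [bracket] = (1361/π) × 0.964334 = 417.77 W/m².
Daily total = Q̄ × 24.00 h × 3600 s/h = 417.77 × 24.00 × 3600 / 10⁶ = 36.10 MJ/m².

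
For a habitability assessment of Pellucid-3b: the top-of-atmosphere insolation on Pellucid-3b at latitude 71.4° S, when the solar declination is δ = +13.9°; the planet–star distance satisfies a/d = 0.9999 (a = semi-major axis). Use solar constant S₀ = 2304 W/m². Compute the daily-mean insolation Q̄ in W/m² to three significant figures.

Q̄ ≈ 29.5 W/m²

cos H₀ = −tan(-71.4°) tan(+13.900°) = 0.7354, H₀ = 0.7446 rad.
Bracket: H₀ sin φ sin δ + cos φ cos δ sin H₀ = 0.7446×-0.94777×0.24023 + 0.31896×0.97072×0.67768 = -0.169533 + 0.209824 = 0.040291.
Inverse-square distance factor (a/d)² = 0.9999² = 0.999800.
Q̄ = (S₀/π) × 0.999800 × [bracket] = (2304/π) × 0.999800 × 0.040291 = 29.54 W/m².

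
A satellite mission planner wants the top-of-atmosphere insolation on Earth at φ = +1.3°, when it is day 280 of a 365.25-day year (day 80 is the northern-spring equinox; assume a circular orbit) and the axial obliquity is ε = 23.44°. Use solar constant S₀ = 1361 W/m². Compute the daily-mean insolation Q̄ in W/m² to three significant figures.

Q̄ ≈ 428 W/m²

Solar longitude: λ_s = 360° × (280 − 80)/365.25 = 197.125°.
sin δ = sin 23.44° × sin 197.125° = -0.11713, so δ = -6.727°.
cos H₀ = −tan(+1.3°) tan(-6.727°) = 0.0027, H₀ = 1.5681 rad.
Bracket: H₀ sin φ sin δ + cos φ cos δ sin H₀ = 1.5681×0.02269×-0.11713 + 0.99974×0.99312×1.00000 = -0.004168 + 0.992862 = 0.988694.
Q̄ = (S₀/π) × [bracket] = (1361/π) × 0.988694 = 428.3 W/m².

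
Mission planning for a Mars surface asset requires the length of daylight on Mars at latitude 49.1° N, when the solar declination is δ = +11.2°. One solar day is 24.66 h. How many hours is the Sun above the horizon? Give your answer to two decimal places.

cos H₀ = −tan φ · tan δ = −tan(+49.1°) × tan(+11.200°) = -0.2286, so H₀ = 1.8014 rad = 103.21°.
Daylight = 2H₀/(2π) × 24.66 h = (1.8014/π) × 24.66 = 14.14 h.

14.14 h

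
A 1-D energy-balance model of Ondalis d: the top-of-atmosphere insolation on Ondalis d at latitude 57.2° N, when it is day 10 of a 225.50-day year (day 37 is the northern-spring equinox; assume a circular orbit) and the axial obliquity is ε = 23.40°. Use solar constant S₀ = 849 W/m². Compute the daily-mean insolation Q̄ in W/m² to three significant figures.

Q̄ ≈ 57.8 W/m²

Solar longitude: λ_s = 360° × (10 − 37)/225.50 = -43.104°, i.e. -43.104° + 360° = 316.896°.
sin δ = sin 23.40° × sin 316.896° = -0.27138, so δ = -15.747°.
cos H₀ = −tan(+57.2°) tan(-15.747°) = 0.4375, H₀ = 1.1180 rad.
Bracket: H₀ sin φ sin δ + cos φ cos δ sin H₀ = 1.1180×0.84057×-0.27138 + 0.54171×0.96247×0.89921 = -0.255031 + 0.468830 = 0.213799.
Q̄ = (S₀/π) × [bracket] = (849/π) × 0.213799 = 57.78 W/m².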